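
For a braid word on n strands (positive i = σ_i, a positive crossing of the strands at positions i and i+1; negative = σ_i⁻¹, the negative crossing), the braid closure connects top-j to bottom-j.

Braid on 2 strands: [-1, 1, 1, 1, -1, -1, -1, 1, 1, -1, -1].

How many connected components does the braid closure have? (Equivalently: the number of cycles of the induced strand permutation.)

1

Derivation:
Track the strand permutation on 2 strands, starting from identity.
  step 1: s1^-1 swaps positions 1,2 -> [2 1]
  step 2: s1 swaps positions 1,2 -> [1 2]
  step 3: s1 swaps positions 1,2 -> [2 1]
  step 4: s1 swaps positions 1,2 -> [1 2]
  step 5: s1^-1 swaps positions 1,2 -> [2 1]
  step 6: s1^-1 swaps positions 1,2 -> [1 2]
  step 7: s1^-1 swaps positions 1,2 -> [2 1]
  step 8: s1 swaps positions 1,2 -> [1 2]
  step 9: s1 swaps positions 1,2 -> [2 1]
  step 10: s1^-1 swaps positions 1,2 -> [1 2]
  step 11: s1^-1 swaps positions 1,2 -> [2 1]
Final permutation (position -> original strand): [2 1]
Closure components = cycle count of this permutation = 1.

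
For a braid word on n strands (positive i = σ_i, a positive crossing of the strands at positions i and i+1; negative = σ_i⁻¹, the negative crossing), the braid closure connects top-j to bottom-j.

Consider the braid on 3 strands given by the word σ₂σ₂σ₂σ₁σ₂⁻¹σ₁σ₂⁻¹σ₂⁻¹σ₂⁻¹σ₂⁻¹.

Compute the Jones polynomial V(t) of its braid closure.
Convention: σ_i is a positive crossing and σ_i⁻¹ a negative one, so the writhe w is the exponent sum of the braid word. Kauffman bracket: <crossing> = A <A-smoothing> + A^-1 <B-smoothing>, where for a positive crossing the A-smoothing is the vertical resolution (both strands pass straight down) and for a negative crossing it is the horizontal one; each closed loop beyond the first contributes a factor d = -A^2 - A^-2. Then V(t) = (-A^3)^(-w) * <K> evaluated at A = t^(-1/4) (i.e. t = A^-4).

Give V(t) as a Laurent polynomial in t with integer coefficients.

t^2 - t + 1 - t^-1 + t^-2

Derivation:
The presented braid s2 s2 s2 s1 s2^-1 s1 s2^-1 s2^-1 s2^-1 s2^-1 on 3 strands reduces by inverse Markov moves (closure unchanged at each step):
  Deconjugate: the word is γ·β·γ⁻¹ with γ = s2 s2 (prefix) and γ⁻¹ = s2^-1 s2^-1 (suffix); strip both.
  Deconjugate: the word is γ·β·γ⁻¹ with γ = s2 (prefix) and γ⁻¹ = s2^-1 (suffix); strip both.
Reduced to β = s1 s2^-1 s1 s2^-1 on 3 strands, 4 crossings.
Compute on β:
Braid: s1 s2^-1 s1 s2^-1 on 3 strands, 4 crossings.
Writhe w = (#positive) - (#negative) = 2 - 2 = 0.
Enumerate smoothing states for the bracket polynomial. There are 2^4 = 16 states.
Smooth each crossing (0=||, 1=⌣⌢); contribution A^(Σ sign_k(1-2s_k)) * d^(L-1).
  state 0000: A-exp=+0, loops=3, term = A^0 * d^2
  state 0001: A-exp=+2, loops=2, term = A^2 * d^1
  state 0010: A-exp=-2, loops=2, term = A^-2 * d^1
  state 0011: A-exp=+0, loops=1, term = A^0 * d^0
  state 0100: A-exp=+2, loops=2, term = A^2 * d^1
  state 0101: A-exp=+4, loops=3, term = A^4 * d^2
  state 0110: A-exp=+0, loops=1, term = A^0 * d^0
  state 0111: A-exp=+2, loops=2, term = A^2 * d^1
  state 1000: A-exp=-2, loops=2, term = A^-2 * d^1
  state 1001: A-exp=+0, loops=1, term = A^0 * d^0
  state 1010: A-exp=-4, loops=3, term = A^-4 * d^2
  state 1011: A-exp=-2, loops=2, term = A^-2 * d^1
  state 1100: A-exp=+0, loops=1, term = A^0 * d^0
  state 1101: A-exp=+2, loops=2, term = A^2 * d^1
  state 1110: A-exp=-2, loops=2, term = A^-2 * d^1
  state 1111: A-exp=+0, loops=1, term = A^0 * d^0
Collect the terms by A-exponent (count of states per loop number):
Powers of d = -A^2 - A^-2: d^2 = A^4 + 2 + A^-4.
  A^4 * (d^2) = A^8 + 2*A^4 + 1
  A^2 * (4*d) = -4*A^4 - 4
  A^0 * (5 + d^2) = A^4 + 7 + A^-4
  A^-2 * (4*d) = -4 - 4*A^-4
  A^-4 * (d^2) = 1 + 2*A^-4 + A^-8
Summing the groups: <K> = A^8 - A^4 + 1 - A^-4 + A^-8
Normalise by the writhe: (-A^3)^(-w) = (-A^3)^(0) = 1, so f(A) = 1 * <K> = A^8 - A^4 + 1 - A^-4 + A^-8.
Substitute A = t^(-1/4), i.e. A^e → t^(-e/4): V(t) = t^2 - t + 1 - t^-1 + t^-2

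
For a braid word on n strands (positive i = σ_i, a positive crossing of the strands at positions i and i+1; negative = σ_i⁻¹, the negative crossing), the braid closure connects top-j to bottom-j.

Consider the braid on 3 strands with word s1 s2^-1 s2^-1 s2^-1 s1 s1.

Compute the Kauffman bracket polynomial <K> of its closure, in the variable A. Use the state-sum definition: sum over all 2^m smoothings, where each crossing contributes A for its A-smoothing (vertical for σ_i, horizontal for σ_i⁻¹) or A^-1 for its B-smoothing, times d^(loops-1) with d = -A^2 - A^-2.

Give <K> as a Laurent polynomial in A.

Braid: s1 s2^-1 s2^-1 s2^-1 s1 s1 on 3 strands, 6 crossings.
Writhe w = (#positive) - (#negative) = 3 - 3 = 0.
State-sum expansion of <K>. There are 2^6 = 64 states.
For each crossing: s=0 is the vertical smoothing, s=1 horizontal. Crossing k contributes A^(sign_k * (1 - 2*s_k)); loop factor d = -A^2 - A^-2.
Tabulate the states by total A-exponent and number of loops L (A-exp: L × count):
  A^6: L=4 ×1
  A^4: L=3 ×6
  A^2: L=2 ×12, L=4 ×3
  A^0: L=1 ×9, L=3 ×10, L=5 ×1
  A^-2: L=2 ×12, L=4 ×3
  A^-4: L=3 ×6
  A^-6: L=4 ×1
Each group contributes A^e * Σ count * d^(L-1):
Powers of d = -A^2 - A^-2: d^2 = A^4 + 2 + A^-4; d^3 = -A^6 - 3*A^2 - 3*A^-2 - A^-6; d^4 = A^8 + 4*A^4 + 6 + 4*A^-4 + A^-8.
  A^6 * (d^3) = -A^12 - 3*A^8 - 3*A^4 - 1
  A^4 * (6*d^2) = 6*A^8 + 12*A^4 + 6
  A^2 * (12*d + 3*d^3) = -3*A^8 - 21*A^4 - 21 - 3*A^-4
  A^0 * (9 + 10*d^2 + d^4) = A^8 + 14*A^4 + 35 + 14*A^-4 + A^-8
  A^-2 * (12*d + 3*d^3) = -3*A^4 - 21 - 21*A^-4 - 3*A^-8
  A^-4 * (6*d^2) = 6 + 12*A^-4 + 6*A^-8
  A^-6 * (d^3) = -1 - 3*A^-4 - 3*A^-8 - A^-12
Summing the groups: <K> = -A^12 + A^8 - A^4 + 3 - A^-4 + A^-8 - A^-12

Answer: -A^12 + A^8 - A^4 + 3 - A^-4 + A^-8 - A^-12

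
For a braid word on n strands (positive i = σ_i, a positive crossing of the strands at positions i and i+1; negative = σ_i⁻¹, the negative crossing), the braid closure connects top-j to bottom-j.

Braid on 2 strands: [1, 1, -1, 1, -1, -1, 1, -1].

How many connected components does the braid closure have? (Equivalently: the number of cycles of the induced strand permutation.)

2

Derivation:
Track the strand permutation on 2 strands, starting from identity.
  step 1: s1 swaps positions 1,2 -> [2 1]
  step 2: s1 swaps positions 1,2 -> [1 2]
  step 3: s1^-1 swaps positions 1,2 -> [2 1]
  step 4: s1 swaps positions 1,2 -> [1 2]
  step 5: s1^-1 swaps positions 1,2 -> [2 1]
  step 6: s1^-1 swaps positions 1,2 -> [1 2]
  step 7: s1 swaps positions 1,2 -> [2 1]
  step 8: s1^-1 swaps positions 1,2 -> [1 2]
Final permutation (position -> original strand): [1 2]
Closure components = cycle count of this permutation = 2.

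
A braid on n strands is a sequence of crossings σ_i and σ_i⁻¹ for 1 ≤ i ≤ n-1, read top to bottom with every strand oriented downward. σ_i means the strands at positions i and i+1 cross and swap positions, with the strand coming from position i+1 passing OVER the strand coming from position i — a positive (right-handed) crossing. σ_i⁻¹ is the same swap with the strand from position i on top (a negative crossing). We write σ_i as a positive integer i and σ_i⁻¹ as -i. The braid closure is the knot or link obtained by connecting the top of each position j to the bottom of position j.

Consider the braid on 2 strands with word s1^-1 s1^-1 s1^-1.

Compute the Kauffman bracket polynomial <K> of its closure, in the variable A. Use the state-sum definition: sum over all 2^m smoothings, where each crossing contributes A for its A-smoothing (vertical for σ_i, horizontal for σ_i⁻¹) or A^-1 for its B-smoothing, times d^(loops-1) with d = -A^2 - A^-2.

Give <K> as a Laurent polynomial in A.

Braid: s1^-1 s1^-1 s1^-1 on 2 strands, 3 crossings.
Writhe w = (#positive) - (#negative) = 0 - 3 = -3.
Enumerate smoothing states for the bracket polynomial. There are 2^3 = 8 states.
Smooth each crossing (0=||, 1=⌣⌢); contribution A^(Σ sign_k(1-2s_k)) * d^(L-1).
  state 000: A-exp=-3, loops=2, term = A^-3 * d^1
  state 001: A-exp=-1, loops=1, term = A^-1 * d^0
  state 010: A-exp=-1, loops=1, term = A^-1 * d^0
  state 011: A-exp=+1, loops=2, term = A^1 * d^1
  state 100: A-exp=-1, loops=1, term = A^-1 * d^0
  state 101: A-exp=+1, loops=2, term = A^1 * d^1
  state 110: A-exp=+1, loops=2, term = A^1 * d^1
  state 111: A-exp=+3, loops=3, term = A^3 * d^2
Collect the terms by A-exponent (count of states per loop number):
Powers of d = -A^2 - A^-2: d^2 = A^4 + 2 + A^-4.
  A^3 * (d^2) = A^7 + 2*A^3 + A^-1
  A^1 * (3*d) = -3*A^3 - 3*A^-1
  A^-1 * (3) = 3*A^-1
  A^-3 * (d) = -A^-1 - A^-5
Summing the groups: <K> = A^7 - A^3 - A^-5

Answer: A^7 - A^3 - A^-5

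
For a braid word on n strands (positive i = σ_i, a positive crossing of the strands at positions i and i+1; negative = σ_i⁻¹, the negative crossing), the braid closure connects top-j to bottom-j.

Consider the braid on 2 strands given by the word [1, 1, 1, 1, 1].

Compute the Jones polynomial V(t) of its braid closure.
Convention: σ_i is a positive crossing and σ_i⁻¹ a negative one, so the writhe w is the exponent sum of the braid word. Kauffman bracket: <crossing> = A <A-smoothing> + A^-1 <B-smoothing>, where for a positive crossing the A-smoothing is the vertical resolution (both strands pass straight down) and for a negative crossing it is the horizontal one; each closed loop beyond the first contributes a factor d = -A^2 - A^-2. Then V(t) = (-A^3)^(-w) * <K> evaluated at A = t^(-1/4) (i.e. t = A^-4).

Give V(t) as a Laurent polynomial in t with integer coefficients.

-t^7 + t^6 - t^5 + t^4 + t^2

Derivation:
Braid: s1 s1 s1 s1 s1 on 2 strands, 5 crossings.
Writhe w = (#positive) - (#negative) = 5 - 0 = 5.
Enumerate smoothing states for the bracket polynomial. There are 2^5 = 32 states.
Each crossing splits two ways (0=vertical, 1=horizontal). The state's weight is A^(#A-smoothings - #B-smoothings) * d^(loops - 1).
  state 00000: A-exp=+5, loops=2, term = A^5 * d^1
  state 00001: A-exp=+3, loops=1, term = A^3 * d^0
  state 00010: A-exp=+3, loops=1, term = A^3 * d^0
  state 00011: A-exp=+1, loops=2, term = A^1 * d^1
  state 00100: A-exp=+3, loops=1, term = A^3 * d^0
  state 00101: A-exp=+1, loops=2, term = A^1 * d^1
  state 00110: A-exp=+1, loops=2, term = A^1 * d^1
  state 00111: A-exp=-1, loops=3, term = A^-1 * d^2
  state 01000: A-exp=+3, loops=1, term = A^3 * d^0
  state 01001: A-exp=+1, loops=2, term = A^1 * d^1
  state 01010: A-exp=+1, loops=2, term = A^1 * d^1
  state 01011: A-exp=-1, loops=3, term = A^-1 * d^2
  state 01100: A-exp=+1, loops=2, term = A^1 * d^1
  state 01101: A-exp=-1, loops=3, term = A^-1 * d^2
  state 01110: A-exp=-1, loops=3, term = A^-1 * d^2
  state 01111: A-exp=-3, loops=4, term = A^-3 * d^3
  state 10000: A-exp=+3, loops=1, term = A^3 * d^0
  state 10001: A-exp=+1, loops=2, term = A^1 * d^1
  state 10010: A-exp=+1, loops=2, term = A^1 * d^1
  state 10011: A-exp=-1, loops=3, term = A^-1 * d^2
  state 10100: A-exp=+1, loops=2, term = A^1 * d^1
  state 10101: A-exp=-1, loops=3, term = A^-1 * d^2
  state 10110: A-exp=-1, loops=3, term = A^-1 * d^2
  state 10111: A-exp=-3, loops=4, term = A^-3 * d^3
  state 11000: A-exp=+1, loops=2, term = A^1 * d^1
  state 11001: A-exp=-1, loops=3, term = A^-1 * d^2
  state 11010: A-exp=-1, loops=3, term = A^-1 * d^2
  state 11011: A-exp=-3, loops=4, term = A^-3 * d^3
  state 11100: A-exp=-1, loops=3, term = A^-1 * d^2
  state 11101: A-exp=-3, loops=4, term = A^-3 * d^3
  state 11110: A-exp=-3, loops=4, term = A^-3 * d^3
  state 11111: A-exp=-5, loops=5, term = A^-5 * d^4
Collect the terms by A-exponent (count of states per loop number):
Powers of d = -A^2 - A^-2: d^2 = A^4 + 2 + A^-4; d^3 = -A^6 - 3*A^2 - 3*A^-2 - A^-6; d^4 = A^8 + 4*A^4 + 6 + 4*A^-4 + A^-8.
  A^5 * (d) = -A^7 - A^3
  A^3 * (5) = 5*A^3
  A^1 * (10*d) = -10*A^3 - 10*A^-1
  A^-1 * (10*d^2) = 10*A^3 + 20*A^-1 + 10*A^-5
  A^-3 * (5*d^3) = -5*A^3 - 15*A^-1 - 15*A^-5 - 5*A^-9
  A^-5 * (d^4) = A^3 + 4*A^-1 + 6*A^-5 + 4*A^-9 + A^-13
Summing the groups: <K> = -A^7 - A^-1 + A^-5 - A^-9 + A^-13
Normalise by the writhe: (-A^3)^(-w) = (-A^3)^(-5) = -A^-15, so f(A) = -A^-15 * <K> = A^-8 + A^-16 - A^-20 + A^-24 - A^-28.
Substitute A = t^(-1/4), i.e. A^e → t^(-e/4): V(t) = -t^7 + t^6 - t^5 + t^4 + t^2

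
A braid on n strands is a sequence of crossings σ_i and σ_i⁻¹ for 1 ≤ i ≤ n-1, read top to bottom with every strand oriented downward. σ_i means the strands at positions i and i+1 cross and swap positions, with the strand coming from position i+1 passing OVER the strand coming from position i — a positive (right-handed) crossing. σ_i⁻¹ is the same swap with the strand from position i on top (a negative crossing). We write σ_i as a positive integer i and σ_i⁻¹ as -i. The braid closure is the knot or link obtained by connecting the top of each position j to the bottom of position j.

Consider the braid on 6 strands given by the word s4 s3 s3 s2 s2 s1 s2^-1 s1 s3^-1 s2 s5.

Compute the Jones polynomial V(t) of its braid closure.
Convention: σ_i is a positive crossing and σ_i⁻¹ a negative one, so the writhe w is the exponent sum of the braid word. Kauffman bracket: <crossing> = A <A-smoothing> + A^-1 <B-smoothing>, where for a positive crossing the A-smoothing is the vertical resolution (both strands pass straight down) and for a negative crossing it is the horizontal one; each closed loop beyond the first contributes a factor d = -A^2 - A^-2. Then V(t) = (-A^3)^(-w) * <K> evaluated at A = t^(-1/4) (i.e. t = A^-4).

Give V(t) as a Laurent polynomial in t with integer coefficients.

The presented braid s4 s3 s3 s2 s2 s1 s2^-1 s1 s3^-1 s2 s5 on 6 strands reduces by inverse Markov moves (closure unchanged at each step):
  Destabilize: the word has the form β·s5 where s5 occurs only as the final letter (β ∈ B_5); drop it and the last strand → 5 strands.
Reduced to β = s4 s3 s3 s2 s2 s1 s2^-1 s1 s3^-1 s2 on 5 strands, 10 crossings.
Compute on β:
Braid: s4 s3 s3 s2 s2 s1 s2^-1 s1 s3^-1 s2 on 5 strands, 10 crossings.
Writhe w = (#positive) - (#negative) = 8 - 2 = 6.
State-sum expansion of <K>. There are 2^10 = 1024 states.
Each crossing splits two ways (0=vertical, 1=horizontal). The state's weight is A^(#A-smoothings - #B-smoothings) * d^(loops - 1).
Tabulate the states by total A-exponent and number of loops L (A-exp: L × count):
  A^10: L=3 ×1
  A^8: L=2 ×3, L=4 ×7
  A^6: L=1 ×2, L=3 ×29, L=5 ×14
  A^4: L=2 ×39, L=4 ×72, L=6 ×9
  A^2: L=1 ×17, L=3 ×137, L=5 ×54, L=7 ×2
  A^0: L=2 ×109, L=4 ×128, L=6 ×15
  A^-2: L=1 ×30, L=3 ×132, L=5 ×47, L=7 ×1
  A^-4: L=2 ×49, L=4 ×65, L=6 ×6
  A^-6: L=3 ×31, L=5 ×14
  A^-8: L=4 ×9, L=6 ×1
  A^-10: L=5 ×1
Each group contributes A^e * Σ count * d^(L-1):
Powers of d = -A^2 - A^-2: d^2 = A^4 + 2 + A^-4; d^3 = -A^6 - 3*A^2 - 3*A^-2 - A^-6; d^4 = A^8 + 4*A^4 + 6 + 4*A^-4 + A^-8; d^5 = -A^10 - 5*A^6 - 10*A^2 - 10*A^-2 - 5*A^-6 - A^-10; d^6 = A^12 + 6*A^8 + 15*A^4 + 20 + 15*A^-4 + 6*A^-8 + A^-12.
  A^10 * (d^2) = A^14 + 2*A^10 + A^6
  A^8 * (3*d + 7*d^3) = -7*A^14 - 24*A^10 - 24*A^6 - 7*A^2
  A^6 * (2 + 29*d^2 + 14*d^4) = 14*A^14 + 85*A^10 + 144*A^6 + 85*A^2 + 14*A^-2
  A^4 * (39*d + 72*d^3 + 9*d^5) = -9*A^14 - 117*A^10 - 345*A^6 - 345*A^2 - 117*A^-2 - 9*A^-6
  A^2 * (17 + 137*d^2 + 54*d^4 + 2*d^6) = 2*A^14 + 66*A^10 + 383*A^6 + 655*A^2 + 383*A^-2 + 66*A^-6 + 2*A^-10
  A^0 * (109*d + 128*d^3 + 15*d^5) = -15*A^10 - 203*A^6 - 643*A^2 - 643*A^-2 - 203*A^-6 - 15*A^-10
  A^-2 * (30 + 132*d^2 + 47*d^4 + d^6) = A^10 + 53*A^6 + 335*A^2 + 596*A^-2 + 335*A^-6 + 53*A^-10 + A^-14
  A^-4 * (49*d + 65*d^3 + 6*d^5) = -6*A^6 - 95*A^2 - 304*A^-2 - 304*A^-6 - 95*A^-10 - 6*A^-14
  A^-6 * (31*d^2 + 14*d^4) = 14*A^2 + 87*A^-2 + 146*A^-6 + 87*A^-10 + 14*A^-14
  A^-8 * (9*d^3 + d^5) = -A^2 - 14*A^-2 - 37*A^-6 - 37*A^-10 - 14*A^-14 - A^-18
  A^-10 * (d^4) = A^-2 + 4*A^-6 + 6*A^-10 + 4*A^-14 + A^-18
Summing the groups: <K> = A^14 - 2*A^10 + 3*A^6 - 2*A^2 + 3*A^-2 - 2*A^-6 + A^-10 - A^-14
Normalise by the writhe: (-A^3)^(-w) = (-A^3)^(-6) = A^-18, so f(A) = A^-18 * <K> = A^-4 - 2*A^-8 + 3*A^-12 - 2*A^-16 + 3*A^-20 - 2*A^-24 + A^-28 - A^-32.
Substitute A = t^(-1/4), i.e. A^e → t^(-e/4): V(t) = -t^8 + t^7 - 2*t^6 + 3*t^5 - 2*t^4 + 3*t^3 - 2*t^2 + t

Answer: -t^8 + t^7 - 2*t^6 + 3*t^5 - 2*t^4 + 3*t^3 - 2*t^2 + t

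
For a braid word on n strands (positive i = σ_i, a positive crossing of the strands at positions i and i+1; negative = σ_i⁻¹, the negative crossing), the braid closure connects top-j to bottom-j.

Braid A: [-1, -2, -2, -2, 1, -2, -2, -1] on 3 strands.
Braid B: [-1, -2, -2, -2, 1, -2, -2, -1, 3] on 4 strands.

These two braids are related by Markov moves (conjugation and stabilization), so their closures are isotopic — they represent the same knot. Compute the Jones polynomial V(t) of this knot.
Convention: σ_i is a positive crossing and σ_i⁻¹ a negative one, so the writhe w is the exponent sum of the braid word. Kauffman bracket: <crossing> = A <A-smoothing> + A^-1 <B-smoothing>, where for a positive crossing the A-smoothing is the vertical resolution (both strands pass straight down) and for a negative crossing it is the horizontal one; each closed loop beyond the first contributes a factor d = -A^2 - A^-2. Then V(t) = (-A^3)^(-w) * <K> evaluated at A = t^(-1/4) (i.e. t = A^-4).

Markov-equivalent braids have isotopic closures, hence identical knot invariants. Strip the Markov moves from each word to reach a common short braid β, then compute V(t) once on β.
Braid A: s1^-1 s2^-1 s2^-1 s2^-1 s1 s2^-1 s2^-1 s1^-1 on 3 strands has no conjugating prefix/suffix or stabilization to strip; take β = s1^-1 s2^-1 s2^-1 s2^-1 s1 s2^-1 s2^-1 s1^-1.
Braid B: s1^-1 s2^-1 s2^-1 s2^-1 s1 s2^-1 s2^-1 s1^-1 s3 on 4 strands reduces by inverse Markov moves (closure unchanged at each step):
  Destabilize: the word has the form β·s3 where s3 occurs only as the final letter (β ∈ B_3); drop it and the last strand → 3 strands.
Reduced to β = s1^-1 s2^-1 s2^-1 s2^-1 s1 s2^-1 s2^-1 s1^-1 on 3 strands, 8 crossings.
Both give the same β = s1^-1 s2^-1 s2^-1 s2^-1 s1 s2^-1 s2^-1 s1^-1 on 3 strands, so one state sum suffices:
Braid: s1^-1 s2^-1 s2^-1 s2^-1 s1 s2^-1 s2^-1 s1^-1 on 3 strands, 8 crossings.
Writhe w = (#positive) - (#negative) = 1 - 7 = -6.
Enumerate smoothing states for the bracket polynomial. There are 2^8 = 256 states.
Smooth each crossing (0=||, 1=⌣⌢); contribution A^(Σ sign_k(1-2s_k)) * d^(L-1).
Tabulate the states by total A-exponent and number of loops L (A-exp: L × count):
  A^8: L=6 ×1
  A^6: L=5 ×8
  A^4: L=4 ×27, L=6 ×1
  A^2: L=3 ×49, L=5 ×7
  A^0: L=2 ×49, L=4 ×21
  A^-2: L=1 ×22, L=3 ×34
  A^-4: L=2 ×27, L=4 ×1
  A^-6: L=1 ×5, L=3 ×3
  A^-8: L=2 ×1
Each group contributes A^e * Σ count * d^(L-1):
Powers of d = -A^2 - A^-2: d^2 = A^4 + 2 + A^-4; d^3 = -A^6 - 3*A^2 - 3*A^-2 - A^-6; d^4 = A^8 + 4*A^4 + 6 + 4*A^-4 + A^-8; d^5 = -A^10 - 5*A^6 - 10*A^2 - 10*A^-2 - 5*A^-6 - A^-10.
  A^8 * (d^5) = -A^18 - 5*A^14 - 10*A^10 - 10*A^6 - 5*A^2 - A^-2
  A^6 * (8*d^4) = 8*A^14 + 32*A^10 + 48*A^6 + 32*A^2 + 8*A^-2
  A^4 * (27*d^3 + d^5) = -A^14 - 32*A^10 - 91*A^6 - 91*A^2 - 32*A^-2 - A^-6
  A^2 * (49*d^2 + 7*d^4) = 7*A^10 + 77*A^6 + 140*A^2 + 77*A^-2 + 7*A^-6
  A^0 * (49*d + 21*d^3) = -21*A^6 - 112*A^2 - 112*A^-2 - 21*A^-6
  A^-2 * (22 + 34*d^2) = 34*A^2 + 90*A^-2 + 34*A^-6
  A^-4 * (27*d + d^3) = -A^2 - 30*A^-2 - 30*A^-6 - A^-10
  A^-6 * (5 + 3*d^2) = 3*A^-2 + 11*A^-6 + 3*A^-10
  A^-8 * (d) = -A^-6 - A^-10
Summing the groups: <K> = -A^18 + 2*A^14 - 3*A^10 + 3*A^6 - 3*A^2 + 3*A^-2 - A^-6 + A^-10
Normalise by the writhe: (-A^3)^(-w) = (-A^3)^(6) = A^18, so f(A) = A^18 * <K> = -A^36 + 2*A^32 - 3*A^28 + 3*A^24 - 3*A^20 + 3*A^16 - A^12 + A^8.
Substitute A = t^(-1/4), i.e. A^e → t^(-e/4): V(t) = t^-2 - t^-3 + 3*t^-4 - 3*t^-5 + 3*t^-6 - 3*t^-7 + 2*t^-8 - t^-9

Answer: t^-2 - t^-3 + 3*t^-4 - 3*t^-5 + 3*t^-6 - 3*t^-7 + 2*t^-8 - t^-9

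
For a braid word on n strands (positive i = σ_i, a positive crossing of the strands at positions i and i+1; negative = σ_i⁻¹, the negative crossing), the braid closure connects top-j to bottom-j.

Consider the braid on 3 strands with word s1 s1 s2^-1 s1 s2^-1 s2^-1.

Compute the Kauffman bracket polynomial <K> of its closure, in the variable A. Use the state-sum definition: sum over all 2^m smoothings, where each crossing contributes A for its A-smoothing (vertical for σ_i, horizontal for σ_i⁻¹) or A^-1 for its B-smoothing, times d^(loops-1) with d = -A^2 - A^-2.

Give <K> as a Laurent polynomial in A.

Braid: s1 s1 s2^-1 s1 s2^-1 s2^-1 on 3 strands, 6 crossings.
Writhe w = (#positive) - (#negative) = 3 - 3 = 0.
Computing the Kauffman bracket via state sum. There are 2^6 = 64 states.
Smooth each crossing (0=||, 1=⌣⌢); contribution A^(Σ sign_k(1-2s_k)) * d^(L-1).
Tabulate the states by total A-exponent and number of loops L (A-exp: L × count):
  A^6: L=4 ×1
  A^4: L=3 ×6
  A^2: L=2 ×14, L=4 ×1
  A^0: L=1 ×13, L=3 ×7
  A^-2: L=2 ×14, L=4 ×1
  A^-4: L=3 ×6
  A^-6: L=4 ×1
Each group contributes A^e * Σ count * d^(L-1):
Powers of d = -A^2 - A^-2: d^2 = A^4 + 2 + A^-4; d^3 = -A^6 - 3*A^2 - 3*A^-2 - A^-6.
  A^6 * (d^3) = -A^12 - 3*A^8 - 3*A^4 - 1
  A^4 * (6*d^2) = 6*A^8 + 12*A^4 + 6
  A^2 * (14*d + d^3) = -A^8 - 17*A^4 - 17 - A^-4
  A^0 * (13 + 7*d^2) = 7*A^4 + 27 + 7*A^-4
  A^-2 * (14*d + d^3) = -A^4 - 17 - 17*A^-4 - A^-8
  A^-4 * (6*d^2) = 6 + 12*A^-4 + 6*A^-8
  A^-6 * (d^3) = -1 - 3*A^-4 - 3*A^-8 - A^-12
Summing the groups: <K> = -A^12 + 2*A^8 - 2*A^4 + 3 - 2*A^-4 + 2*A^-8 - A^-12

Answer: -A^12 + 2*A^8 - 2*A^4 + 3 - 2*A^-4 + 2*A^-8 - A^-12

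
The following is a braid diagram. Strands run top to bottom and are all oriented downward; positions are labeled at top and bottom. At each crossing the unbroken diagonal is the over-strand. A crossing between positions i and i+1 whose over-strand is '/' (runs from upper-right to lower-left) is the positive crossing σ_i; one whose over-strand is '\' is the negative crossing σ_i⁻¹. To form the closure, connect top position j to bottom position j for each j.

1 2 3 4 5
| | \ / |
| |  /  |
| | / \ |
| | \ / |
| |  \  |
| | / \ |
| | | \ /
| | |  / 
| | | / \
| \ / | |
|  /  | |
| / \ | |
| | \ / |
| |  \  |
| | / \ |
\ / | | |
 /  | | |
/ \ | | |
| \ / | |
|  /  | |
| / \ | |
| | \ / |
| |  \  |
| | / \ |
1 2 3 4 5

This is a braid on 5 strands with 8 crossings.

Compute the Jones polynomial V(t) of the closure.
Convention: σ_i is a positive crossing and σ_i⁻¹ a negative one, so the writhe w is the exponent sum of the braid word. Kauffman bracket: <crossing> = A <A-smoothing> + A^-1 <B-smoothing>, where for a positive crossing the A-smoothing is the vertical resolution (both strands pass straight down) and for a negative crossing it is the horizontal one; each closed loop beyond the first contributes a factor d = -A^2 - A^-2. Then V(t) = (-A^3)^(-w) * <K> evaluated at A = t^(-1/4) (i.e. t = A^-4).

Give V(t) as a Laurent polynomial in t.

Reading the diagram top to bottom ('/'-over between positions i,i+1 = s_i, '\'-over = s_i^-1): braid word = s3 s3^-1 s4 s2 s3^-1 s1 s2 s3^-1.
The presented braid s3 s3^-1 s4 s2 s3^-1 s1 s2 s3^-1 on 5 strands reduces by inverse Markov moves (closure unchanged at each step):
  Deconjugate: the word is γ·β·γ⁻¹ with γ = s3 (prefix) and γ⁻¹ = s3^-1 (suffix); strip both.
Reduced to β = s3^-1 s4 s2 s3^-1 s1 s2 on 5 strands, 6 crossings.
Compute on β:
Braid: s3^-1 s4 s2 s3^-1 s1 s2 on 5 strands, 6 crossings.
Writhe w = (#positive) - (#negative) = 4 - 2 = 2.
Enumerate smoothing states for the bracket polynomial. There are 2^6 = 64 states.
For each crossing: s=0 is the vertical smoothing, s=1 horizontal. Crossing k contributes A^(sign_k * (1 - 2*s_k)); loop factor d = -A^2 - A^-2.
Tabulate the states by total A-exponent and number of loops L (A-exp: L × count):
  A^6: L=5 ×1
  A^4: L=4 ×6
  A^2: L=3 ×14, L=5 ×1
  A^0: L=2 ×14, L=4 ×6
  A^-2: L=1 ×5, L=3 ×9, L=5 ×1
  A^-4: L=2 ×4, L=4 ×2
  A^-6: L=3 ×1
Each group contributes A^e * Σ count * d^(L-1):
Powers of d = -A^2 - A^-2: d^2 = A^4 + 2 + A^-4; d^3 = -A^6 - 3*A^2 - 3*A^-2 - A^-6; d^4 = A^8 + 4*A^4 + 6 + 4*A^-4 + A^-8.
  A^6 * (d^4) = A^14 + 4*A^10 + 6*A^6 + 4*A^2 + A^-2
  A^4 * (6*d^3) = -6*A^10 - 18*A^6 - 18*A^2 - 6*A^-2
  A^2 * (14*d^2 + d^4) = A^10 + 18*A^6 + 34*A^2 + 18*A^-2 + A^-6
  A^0 * (14*d + 6*d^3) = -6*A^6 - 32*A^2 - 32*A^-2 - 6*A^-6
  A^-2 * (5 + 9*d^2 + d^4) = A^6 + 13*A^2 + 29*A^-2 + 13*A^-6 + A^-10
  A^-4 * (4*d + 2*d^3) = -2*A^2 - 10*A^-2 - 10*A^-6 - 2*A^-10
  A^-6 * (d^2) = A^-2 + 2*A^-6 + A^-10
Summing the groups: <K> = A^14 - A^10 + A^6 - A^2 + A^-2
Normalise by the writhe: (-A^3)^(-w) = (-A^3)^(-2) = A^-6, so f(A) = A^-6 * <K> = A^8 - A^4 + 1 - A^-4 + A^-8.
Substitute A = t^(-1/4), i.e. A^e → t^(-e/4): V(t) = t^2 - t + 1 - t^-1 + t^-2

Answer: t^2 - t + 1 - t^-1 + t^-2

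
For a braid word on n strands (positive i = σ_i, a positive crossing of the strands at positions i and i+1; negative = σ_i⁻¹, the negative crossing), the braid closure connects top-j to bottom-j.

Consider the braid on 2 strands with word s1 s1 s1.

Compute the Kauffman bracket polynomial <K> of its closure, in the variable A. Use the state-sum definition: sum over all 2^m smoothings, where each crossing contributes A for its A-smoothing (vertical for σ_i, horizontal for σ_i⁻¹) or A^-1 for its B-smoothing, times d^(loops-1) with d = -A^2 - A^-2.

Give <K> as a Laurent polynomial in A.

Braid: s1 s1 s1 on 2 strands, 3 crossings.
Writhe w = (#positive) - (#negative) = 3 - 0 = 3.
State-sum expansion of <K>. There are 2^3 = 8 states.
Smooth each crossing (0=||, 1=⌣⌢); contribution A^(Σ sign_k(1-2s_k)) * d^(L-1).
  state 000: A-exp=+3, loops=2, term = A^3 * d^1
  state 001: A-exp=+1, loops=1, term = A^1 * d^0
  state 010: A-exp=+1, loops=1, term = A^1 * d^0
  state 011: A-exp=-1, loops=2, term = A^-1 * d^1
  state 100: A-exp=+1, loops=1, term = A^1 * d^0
  state 101: A-exp=-1, loops=2, term = A^-1 * d^1
  state 110: A-exp=-1, loops=2, term = A^-1 * d^1
  state 111: A-exp=-3, loops=3, term = A^-3 * d^2
Collect the terms by A-exponent (count of states per loop number):
Powers of d = -A^2 - A^-2: d^2 = A^4 + 2 + A^-4.
  A^3 * (d) = -A^5 - A
  A^1 * (3) = 3*A
  A^-1 * (3*d) = -3*A - 3*A^-3
  A^-3 * (d^2) = A + 2*A^-3 + A^-7
Summing the groups: <K> = -A^5 - A^-3 + A^-7

Answer: -A^5 - A^-3 + A^-7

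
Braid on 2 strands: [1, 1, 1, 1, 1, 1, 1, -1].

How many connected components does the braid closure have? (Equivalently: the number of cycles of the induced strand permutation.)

2

Derivation:
Track the strand permutation on 2 strands, starting from identity.
  step 1: s1 swaps positions 1,2 -> [2 1]
  step 2: s1 swaps positions 1,2 -> [1 2]
  step 3: s1 swaps positions 1,2 -> [2 1]
  step 4: s1 swaps positions 1,2 -> [1 2]
  step 5: s1 swaps positions 1,2 -> [2 1]
  step 6: s1 swaps positions 1,2 -> [1 2]
  step 7: s1 swaps positions 1,2 -> [2 1]
  step 8: s1^-1 swaps positions 1,2 -> [1 2]
Final permutation (position -> original strand): [1 2]
Closure components = cycle count of this permutation = 2.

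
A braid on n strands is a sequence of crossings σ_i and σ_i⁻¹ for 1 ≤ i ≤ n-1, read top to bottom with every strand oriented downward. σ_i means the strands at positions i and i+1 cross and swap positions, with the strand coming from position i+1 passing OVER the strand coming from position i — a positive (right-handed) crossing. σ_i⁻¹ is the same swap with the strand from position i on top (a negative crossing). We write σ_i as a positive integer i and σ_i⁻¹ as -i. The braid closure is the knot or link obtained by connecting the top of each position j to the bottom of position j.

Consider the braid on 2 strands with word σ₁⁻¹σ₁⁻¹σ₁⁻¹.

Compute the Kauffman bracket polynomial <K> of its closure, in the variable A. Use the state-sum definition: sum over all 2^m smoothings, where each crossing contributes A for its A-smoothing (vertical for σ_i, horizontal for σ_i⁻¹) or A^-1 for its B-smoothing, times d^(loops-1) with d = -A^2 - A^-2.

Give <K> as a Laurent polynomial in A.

Braid: s1^-1 s1^-1 s1^-1 on 2 strands, 3 crossings.
Writhe w = (#positive) - (#negative) = 0 - 3 = -3.
Enumerate smoothing states for the bracket polynomial. There are 2^3 = 8 states.
For each crossing: s=0 is the vertical smoothing, s=1 horizontal. Crossing k contributes A^(sign_k * (1 - 2*s_k)); loop factor d = -A^2 - A^-2.
  state 000: A-exp=-3, loops=2, term = A^-3 * d^1
  state 001: A-exp=-1, loops=1, term = A^-1 * d^0
  state 010: A-exp=-1, loops=1, term = A^-1 * d^0
  state 011: A-exp=+1, loops=2, term = A^1 * d^1
  state 100: A-exp=-1, loops=1, term = A^-1 * d^0
  state 101: A-exp=+1, loops=2, term = A^1 * d^1
  state 110: A-exp=+1, loops=2, term = A^1 * d^1
  state 111: A-exp=+3, loops=3, term = A^3 * d^2
Collect the terms by A-exponent (count of states per loop number):
Powers of d = -A^2 - A^-2: d^2 = A^4 + 2 + A^-4.
  A^3 * (d^2) = A^7 + 2*A^3 + A^-1
  A^1 * (3*d) = -3*A^3 - 3*A^-1
  A^-1 * (3) = 3*A^-1
  A^-3 * (d) = -A^-1 - A^-5
Summing the groups: <K> = A^7 - A^3 - A^-5

Answer: A^7 - A^3 - A^-5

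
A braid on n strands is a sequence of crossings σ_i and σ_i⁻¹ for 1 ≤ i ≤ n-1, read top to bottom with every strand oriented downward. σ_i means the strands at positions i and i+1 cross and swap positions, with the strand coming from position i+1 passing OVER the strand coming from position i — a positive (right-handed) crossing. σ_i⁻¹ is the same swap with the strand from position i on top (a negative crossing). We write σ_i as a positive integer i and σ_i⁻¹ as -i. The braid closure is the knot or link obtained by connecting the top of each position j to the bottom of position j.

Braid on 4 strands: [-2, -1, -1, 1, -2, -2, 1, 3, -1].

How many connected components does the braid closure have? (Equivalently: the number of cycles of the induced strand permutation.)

Track the strand permutation on 4 strands, starting from identity.
  step 1: s2^-1 swaps positions 2,3 -> [1 3 2 4]
  step 2: s1^-1 swaps positions 1,2 -> [3 1 2 4]
  step 3: s1^-1 swaps positions 1,2 -> [1 3 2 4]
  step 4: s1 swaps positions 1,2 -> [3 1 2 4]
  step 5: s2^-1 swaps positions 2,3 -> [3 2 1 4]
  step 6: s2^-1 swaps positions 2,3 -> [3 1 2 4]
  step 7: s1 swaps positions 1,2 -> [1 3 2 4]
  step 8: s3 swaps positions 3,4 -> [1 3 4 2]
  step 9: s1^-1 swaps positions 1,2 -> [3 1 4 2]
Final permutation (position -> original strand): [3 1 4 2]
Closure components = cycle count of this permutation = 1.

Answer: 1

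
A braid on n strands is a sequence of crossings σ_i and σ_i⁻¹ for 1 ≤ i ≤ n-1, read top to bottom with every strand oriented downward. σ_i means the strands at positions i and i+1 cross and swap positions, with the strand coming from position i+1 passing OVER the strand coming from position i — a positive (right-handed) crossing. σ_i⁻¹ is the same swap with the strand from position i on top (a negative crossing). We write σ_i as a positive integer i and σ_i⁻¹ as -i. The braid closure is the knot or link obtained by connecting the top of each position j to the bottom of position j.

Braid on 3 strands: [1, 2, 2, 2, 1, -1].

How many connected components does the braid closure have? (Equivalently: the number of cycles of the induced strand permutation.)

Track the strand permutation on 3 strands, starting from identity.
  step 1: s1 swaps positions 1,2 -> [2 1 3]
  step 2: s2 swaps positions 2,3 -> [2 3 1]
  step 3: s2 swaps positions 2,3 -> [2 1 3]
  step 4: s2 swaps positions 2,3 -> [2 3 1]
  step 5: s1 swaps positions 1,2 -> [3 2 1]
  step 6: s1^-1 swaps positions 1,2 -> [2 3 1]
Final permutation (position -> original strand): [2 3 1]
Closure components = cycle count of this permutation = 1.

Answer: 1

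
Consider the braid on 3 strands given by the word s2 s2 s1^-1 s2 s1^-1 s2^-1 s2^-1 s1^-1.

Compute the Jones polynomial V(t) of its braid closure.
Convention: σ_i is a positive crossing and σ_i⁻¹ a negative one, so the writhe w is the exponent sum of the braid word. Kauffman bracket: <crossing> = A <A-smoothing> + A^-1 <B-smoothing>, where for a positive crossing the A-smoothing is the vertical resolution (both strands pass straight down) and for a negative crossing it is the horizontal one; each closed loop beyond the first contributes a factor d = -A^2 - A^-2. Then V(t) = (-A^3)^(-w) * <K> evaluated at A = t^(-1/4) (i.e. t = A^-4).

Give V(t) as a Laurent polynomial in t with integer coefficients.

-t + 2 - t^-1 + 2*t^-2 - t^-3 + t^-4 - t^-5

Derivation:
Braid: s2 s2 s1^-1 s2 s1^-1 s2^-1 s2^-1 s1^-1 on 3 strands, 8 crossings.
Writhe w = (#positive) - (#negative) = 3 - 5 = -2.
Enumerate smoothing states for the bracket polynomial. There are 2^8 = 256 states.
For each crossing: s=0 is the vertical smoothing, s=1 horizontal. Crossing k contributes A^(sign_k * (1 - 2*s_k)); loop factor d = -A^2 - A^-2.
Tabulate the states by total A-exponent and number of loops L (A-exp: L × count):
  A^8: L=4 ×1
  A^6: L=3 ×8
  A^4: L=2 ×23, L=4 ×5
  A^2: L=1 ×22, L=3 ×33, L=5 ×1
  A^0: L=2 ×52, L=4 ×18
  A^-2: L=1 ×13, L=3 ×37, L=5 ×6
  A^-4: L=2 ×14, L=4 ×13, L=6 ×1
  A^-6: L=3 ×6, L=5 ×2
  A^-8: L=4 ×1
Each group contributes A^e * Σ count * d^(L-1):
Powers of d = -A^2 - A^-2: d^2 = A^4 + 2 + A^-4; d^3 = -A^6 - 3*A^2 - 3*A^-2 - A^-6; d^4 = A^8 + 4*A^4 + 6 + 4*A^-4 + A^-8; d^5 = -A^10 - 5*A^6 - 10*A^2 - 10*A^-2 - 5*A^-6 - A^-10.
  A^8 * (d^3) = -A^14 - 3*A^10 - 3*A^6 - A^2
  A^6 * (8*d^2) = 8*A^10 + 16*A^6 + 8*A^2
  A^4 * (23*d + 5*d^3) = -5*A^10 - 38*A^6 - 38*A^2 - 5*A^-2
  A^2 * (22 + 33*d^2 + d^4) = A^10 + 37*A^6 + 94*A^2 + 37*A^-2 + A^-6
  A^0 * (52*d + 18*d^3) = -18*A^6 - 106*A^2 - 106*A^-2 - 18*A^-6
  A^-2 * (13 + 37*d^2 + 6*d^4) = 6*A^6 + 61*A^2 + 123*A^-2 + 61*A^-6 + 6*A^-10
  A^-4 * (14*d + 13*d^3 + d^5) = -A^6 - 18*A^2 - 63*A^-2 - 63*A^-6 - 18*A^-10 - A^-14
  A^-6 * (6*d^2 + 2*d^4) = 2*A^2 + 14*A^-2 + 24*A^-6 + 14*A^-10 + 2*A^-14
  A^-8 * (d^3) = -A^-2 - 3*A^-6 - 3*A^-10 - A^-14
Summing the groups: <K> = -A^14 + A^10 - A^6 + 2*A^2 - A^-2 + 2*A^-6 - A^-10
Normalise by the writhe: (-A^3)^(-w) = (-A^3)^(2) = A^6, so f(A) = A^6 * <K> = -A^20 + A^16 - A^12 + 2*A^8 - A^4 + 2 - A^-4.
Substitute A = t^(-1/4), i.e. A^e → t^(-e/4): V(t) = -t + 2 - t^-1 + 2*t^-2 - t^-3 + t^-4 - t^-5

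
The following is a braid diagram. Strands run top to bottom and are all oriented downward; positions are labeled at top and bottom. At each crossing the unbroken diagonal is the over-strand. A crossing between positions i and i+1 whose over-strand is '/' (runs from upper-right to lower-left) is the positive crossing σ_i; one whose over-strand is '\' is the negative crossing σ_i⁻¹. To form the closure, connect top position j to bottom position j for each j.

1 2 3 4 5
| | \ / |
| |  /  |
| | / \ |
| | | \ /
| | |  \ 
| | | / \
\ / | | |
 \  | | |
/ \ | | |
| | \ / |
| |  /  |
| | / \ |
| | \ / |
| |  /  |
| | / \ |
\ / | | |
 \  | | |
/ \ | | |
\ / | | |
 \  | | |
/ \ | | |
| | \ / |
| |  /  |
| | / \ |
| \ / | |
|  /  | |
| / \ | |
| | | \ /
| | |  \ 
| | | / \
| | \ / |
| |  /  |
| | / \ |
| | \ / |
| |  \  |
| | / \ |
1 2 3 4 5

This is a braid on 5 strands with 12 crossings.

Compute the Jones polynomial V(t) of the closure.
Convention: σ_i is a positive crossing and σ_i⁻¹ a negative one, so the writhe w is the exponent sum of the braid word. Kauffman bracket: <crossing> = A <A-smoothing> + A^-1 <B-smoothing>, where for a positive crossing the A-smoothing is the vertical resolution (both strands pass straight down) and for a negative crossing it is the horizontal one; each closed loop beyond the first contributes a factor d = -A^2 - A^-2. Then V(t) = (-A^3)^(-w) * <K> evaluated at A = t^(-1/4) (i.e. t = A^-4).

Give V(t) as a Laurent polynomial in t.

Reading the diagram top to bottom ('/'-over between positions i,i+1 = s_i, '\'-over = s_i^-1): braid word = s3 s4^-1 s1^-1 s3 s3 s1^-1 s1^-1 s3 s2 s4^-1 s3 s3^-1.
The presented braid s3 s4^-1 s1^-1 s3 s3 s1^-1 s1^-1 s3 s2 s4^-1 s3 s3^-1 on 5 strands reduces by inverse Markov moves (closure unchanged at each step):
  Deconjugate: the word is γ·β·γ⁻¹ with γ = s3 (prefix) and γ⁻¹ = s3^-1 (suffix); strip both.
Reduced to β = s4^-1 s1^-1 s3 s3 s1^-1 s1^-1 s3 s2 s4^-1 s3 on 5 strands, 10 crossings.
Compute on β:
Braid: s4^-1 s1^-1 s3 s3 s1^-1 s1^-1 s3 s2 s4^-1 s3 on 5 strands, 10 crossings.
Writhe w = (#positive) - (#negative) = 5 - 5 = 0.
State-sum expansion of <K>. There are 2^10 = 1024 states.
Each crossing splits two ways (0=vertical, 1=horizontal). The state's weight is A^(#A-smoothings - #B-smoothings) * d^(loops - 1).
Tabulate the states by total A-exponent and number of loops L (A-exp: L × count):
  A^10: L=6 ×1
  A^8: L=5 ×10
  A^6: L=4 ×41, L=6 ×4
  A^4: L=3 ×83, L=5 ×36, L=7 ×1
  A^2: L=2 ×84, L=4 ×107, L=6 ×19
  A^0: L=1 ×33, L=3 ×143, L=5 ×70, L=7 ×6
  A^-2: L=2 ×68, L=4 ×116, L=6 ×25, L=8 ×1
  A^-4: L=3 ×64, L=5 ×52, L=7 ×4
  A^-6: L=4 ×33, L=6 ×12
  A^-8: L=5 ×9, L=7 ×1
  A^-10: L=6 ×1
Each group contributes A^e * Σ count * d^(L-1):
Powers of d = -A^2 - A^-2: d^2 = A^4 + 2 + A^-4; d^3 = -A^6 - 3*A^2 - 3*A^-2 - A^-6; d^4 = A^8 + 4*A^4 + 6 + 4*A^-4 + A^-8; d^5 = -A^10 - 5*A^6 - 10*A^2 - 10*A^-2 - 5*A^-6 - A^-10; d^6 = A^12 + 6*A^8 + 15*A^4 + 20 + 15*A^-4 + 6*A^-8 + A^-12; d^7 = -A^14 - 7*A^10 - 21*A^6 - 35*A^2 - 35*A^-2 - 21*A^-6 - 7*A^-10 - A^-14.
  A^10 * (d^5) = -A^20 - 5*A^16 - 10*A^12 - 10*A^8 - 5*A^4 - 1
  A^8 * (10*d^4) = 10*A^16 + 40*A^12 + 60*A^8 + 40*A^4 + 10
  A^6 * (41*d^3 + 4*d^5) = -4*A^16 - 61*A^12 - 163*A^8 - 163*A^4 - 61 - 4*A^-4
  A^4 * (83*d^2 + 36*d^4 + d^6) = A^16 + 42*A^12 + 242*A^8 + 402*A^4 + 242 + 42*A^-4 + A^-8
  A^2 * (84*d + 107*d^3 + 19*d^5) = -19*A^12 - 202*A^8 - 595*A^4 - 595 - 202*A^-4 - 19*A^-8
  A^0 * (33 + 143*d^2 + 70*d^4 + 6*d^6) = 6*A^12 + 106*A^8 + 513*A^4 + 859 + 513*A^-4 + 106*A^-8 + 6*A^-12
  A^-2 * (68*d + 116*d^3 + 25*d^5 + d^7) = -A^12 - 32*A^8 - 262*A^4 - 701 - 701*A^-4 - 262*A^-8 - 32*A^-12 - A^-16
  A^-4 * (64*d^2 + 52*d^4 + 4*d^6) = 4*A^8 + 76*A^4 + 332 + 520*A^-4 + 332*A^-8 + 76*A^-12 + 4*A^-16
  A^-6 * (33*d^3 + 12*d^5) = -12*A^4 - 93 - 219*A^-4 - 219*A^-8 - 93*A^-12 - 12*A^-16
  A^-8 * (9*d^4 + d^6) = A^4 + 15 + 51*A^-4 + 74*A^-8 + 51*A^-12 + 15*A^-16 + A^-20
  A^-10 * (d^5) = -1 - 5*A^-4 - 10*A^-8 - 10*A^-12 - 5*A^-16 - A^-20
Summing the groups: <K> = -A^20 + 2*A^16 - 3*A^12 + 5*A^8 - 5*A^4 + 6 - 5*A^-4 + 3*A^-8 - 2*A^-12 + A^-16
Normalise by the writhe: (-A^3)^(-w) = (-A^3)^(0) = 1, so f(A) = 1 * <K> = -A^20 + 2*A^16 - 3*A^12 + 5*A^8 - 5*A^4 + 6 - 5*A^-4 + 3*A^-8 - 2*A^-12 + A^-16.
Substitute A = t^(-1/4), i.e. A^e → t^(-e/4): V(t) = t^4 - 2*t^3 + 3*t^2 - 5*t + 6 - 5*t^-1 + 5*t^-2 - 3*t^-3 + 2*t^-4 - t^-5

Answer: t^4 - 2*t^3 + 3*t^2 - 5*t + 6 - 5*t^-1 + 5*t^-2 - 3*t^-3 + 2*t^-4 - t^-5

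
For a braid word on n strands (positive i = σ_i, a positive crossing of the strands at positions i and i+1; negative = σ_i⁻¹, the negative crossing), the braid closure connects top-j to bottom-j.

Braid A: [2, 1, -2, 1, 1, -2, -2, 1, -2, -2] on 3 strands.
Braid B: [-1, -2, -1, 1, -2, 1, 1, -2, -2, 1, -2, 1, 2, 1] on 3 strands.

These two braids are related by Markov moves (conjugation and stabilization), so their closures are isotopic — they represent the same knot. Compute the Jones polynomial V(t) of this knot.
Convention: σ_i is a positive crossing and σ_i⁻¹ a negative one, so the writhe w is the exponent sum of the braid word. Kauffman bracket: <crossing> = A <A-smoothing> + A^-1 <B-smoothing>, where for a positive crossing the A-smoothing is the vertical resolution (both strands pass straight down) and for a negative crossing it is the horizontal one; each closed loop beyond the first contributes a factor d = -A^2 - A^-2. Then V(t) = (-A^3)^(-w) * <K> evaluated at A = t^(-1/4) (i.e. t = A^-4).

t^4 - 3*t^3 + 5*t^2 - 6*t + 7 - 6*t^-1 + 5*t^-2 - 3*t^-3 + t^-4

Derivation:
Markov-equivalent braids have isotopic closures, hence identical knot invariants. Strip the Markov moves from each word to reach a common short braid β, then compute V(t) once on β.
Braid A: s2 s1 s2^-1 s1 s1 s2^-1 s2^-1 s1 s2^-1 s2^-1 on 3 strands reduces by inverse Markov moves (closure unchanged at each step):
  Deconjugate: the word is γ·β·γ⁻¹ with γ = s2 (prefix) and γ⁻¹ = s2^-1 (suffix); strip both.
Reduced to β = s1 s2^-1 s1 s1 s2^-1 s2^-1 s1 s2^-1 on 3 strands, 8 crossings.
Braid B: s1^-1 s2^-1 s1^-1 s1 s2^-1 s1 s1 s2^-1 s2^-1 s1 s2^-1 s1 s2 s1 on 3 strands reduces by inverse Markov moves (closure unchanged at each step):
  Deconjugate: the word is γ·β·γ⁻¹ with γ = s1^-1 s2^-1 (prefix) and γ⁻¹ = s2 s1 (suffix); strip both.
  Deconjugate: the word is γ·β·γ⁻¹ with γ = s1^-1 (prefix) and γ⁻¹ = s1 (suffix); strip both.
Reduced to β = s1 s2^-1 s1 s1 s2^-1 s2^-1 s1 s2^-1 on 3 strands, 8 crossings.
Both give the same β = s1 s2^-1 s1 s1 s2^-1 s2^-1 s1 s2^-1 on 3 strands, so one state sum suffices:
Braid: s1 s2^-1 s1 s1 s2^-1 s2^-1 s1 s2^-1 on 3 strands, 8 crossings.
Writhe w = (#positive) - (#negative) = 4 - 4 = 0.
State-sum expansion of <K>. There are 2^8 = 256 states.
For each crossing: s=0 is the vertical smoothing, s=1 horizontal. Crossing k contributes A^(sign_k * (1 - 2*s_k)); loop factor d = -A^2 - A^-2.
Tabulate the states by total A-exponent and number of loops L (A-exp: L × count):
  A^8: L=5 ×1
  A^6: L=4 ×8
  A^4: L=3 ×27, L=5 ×1
  A^2: L=2 ×47, L=4 ×9
  A^0: L=1 ×37, L=3 ×32, L=5 ×1
  A^-2: L=2 ×47, L=4 ×9
  A^-4: L=3 ×27, L=5 ×1
  A^-6: L=4 ×8
  A^-8: L=5 ×1
Each group contributes A^e * Σ count * d^(L-1):
Powers of d = -A^2 - A^-2: d^2 = A^4 + 2 + A^-4; d^3 = -A^6 - 3*A^2 - 3*A^-2 - A^-6; d^4 = A^8 + 4*A^4 + 6 + 4*A^-4 + A^-8.
  A^8 * (d^4) = A^16 + 4*A^12 + 6*A^8 + 4*A^4 + 1
  A^6 * (8*d^3) = -8*A^12 - 24*A^8 - 24*A^4 - 8
  A^4 * (27*d^2 + d^4) = A^12 + 31*A^8 + 60*A^4 + 31 + A^-4
  A^2 * (47*d + 9*d^3) = -9*A^8 - 74*A^4 - 74 - 9*A^-4
  A^0 * (37 + 32*d^2 + d^4) = A^8 + 36*A^4 + 107 + 36*A^-4 + A^-8
  A^-2 * (47*d + 9*d^3) = -9*A^4 - 74 - 74*A^-4 - 9*A^-8
  A^-4 * (27*d^2 + d^4) = A^4 + 31 + 60*A^-4 + 31*A^-8 + A^-12
  A^-6 * (8*d^3) = -8 - 24*A^-4 - 24*A^-8 - 8*A^-12
  A^-8 * (d^4) = 1 + 4*A^-4 + 6*A^-8 + 4*A^-12 + A^-16
Summing the groups: <K> = A^16 - 3*A^12 + 5*A^8 - 6*A^4 + 7 - 6*A^-4 + 5*A^-8 - 3*A^-12 + A^-16
Normalise by the writhe: (-A^3)^(-w) = (-A^3)^(0) = 1, so f(A) = 1 * <K> = A^16 - 3*A^12 + 5*A^8 - 6*A^4 + 7 - 6*A^-4 + 5*A^-8 - 3*A^-12 + A^-16.
Substitute A = t^(-1/4), i.e. A^e → t^(-e/4): V(t) = t^4 - 3*t^3 + 5*t^2 - 6*t + 7 - 6*t^-1 + 5*t^-2 - 3*t^-3 + t^-4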